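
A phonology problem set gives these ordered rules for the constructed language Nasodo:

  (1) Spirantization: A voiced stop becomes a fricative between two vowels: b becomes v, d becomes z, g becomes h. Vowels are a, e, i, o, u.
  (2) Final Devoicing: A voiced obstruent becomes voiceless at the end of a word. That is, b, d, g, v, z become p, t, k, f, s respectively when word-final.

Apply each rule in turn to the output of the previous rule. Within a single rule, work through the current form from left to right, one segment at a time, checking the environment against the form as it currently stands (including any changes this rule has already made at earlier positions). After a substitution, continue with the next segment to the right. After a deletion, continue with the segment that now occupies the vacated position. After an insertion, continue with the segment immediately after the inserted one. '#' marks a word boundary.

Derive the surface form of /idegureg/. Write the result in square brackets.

[izehurek]

(1) Spirantization: [idegureg] → [izehureg]
(2) Final Devoicing: [izehureg] → [izehurek]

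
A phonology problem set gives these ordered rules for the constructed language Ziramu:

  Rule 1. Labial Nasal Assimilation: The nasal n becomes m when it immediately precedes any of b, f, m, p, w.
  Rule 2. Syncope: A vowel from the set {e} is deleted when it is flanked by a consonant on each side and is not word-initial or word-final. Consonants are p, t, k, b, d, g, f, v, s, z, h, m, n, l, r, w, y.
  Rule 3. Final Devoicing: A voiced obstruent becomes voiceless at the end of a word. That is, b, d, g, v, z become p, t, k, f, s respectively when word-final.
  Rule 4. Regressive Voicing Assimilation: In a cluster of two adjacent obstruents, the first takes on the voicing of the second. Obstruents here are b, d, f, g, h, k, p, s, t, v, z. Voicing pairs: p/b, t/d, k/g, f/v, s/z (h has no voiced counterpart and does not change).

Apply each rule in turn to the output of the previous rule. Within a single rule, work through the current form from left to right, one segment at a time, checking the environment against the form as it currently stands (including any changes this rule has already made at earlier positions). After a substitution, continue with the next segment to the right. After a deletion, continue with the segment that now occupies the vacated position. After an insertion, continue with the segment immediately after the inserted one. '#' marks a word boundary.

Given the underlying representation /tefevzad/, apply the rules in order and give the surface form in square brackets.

Rule 1 Labial Nasal Assimilation: no change — [tefevzad]
Rule 2 Syncope: [tefevzad] → [tfvzad]
Rule 3 Final Devoicing: [tfvzad] → [tfvzat]
Rule 4 Regressive Voicing Assimilation: [tfvzat] → [tvvzat]

[tvvzat]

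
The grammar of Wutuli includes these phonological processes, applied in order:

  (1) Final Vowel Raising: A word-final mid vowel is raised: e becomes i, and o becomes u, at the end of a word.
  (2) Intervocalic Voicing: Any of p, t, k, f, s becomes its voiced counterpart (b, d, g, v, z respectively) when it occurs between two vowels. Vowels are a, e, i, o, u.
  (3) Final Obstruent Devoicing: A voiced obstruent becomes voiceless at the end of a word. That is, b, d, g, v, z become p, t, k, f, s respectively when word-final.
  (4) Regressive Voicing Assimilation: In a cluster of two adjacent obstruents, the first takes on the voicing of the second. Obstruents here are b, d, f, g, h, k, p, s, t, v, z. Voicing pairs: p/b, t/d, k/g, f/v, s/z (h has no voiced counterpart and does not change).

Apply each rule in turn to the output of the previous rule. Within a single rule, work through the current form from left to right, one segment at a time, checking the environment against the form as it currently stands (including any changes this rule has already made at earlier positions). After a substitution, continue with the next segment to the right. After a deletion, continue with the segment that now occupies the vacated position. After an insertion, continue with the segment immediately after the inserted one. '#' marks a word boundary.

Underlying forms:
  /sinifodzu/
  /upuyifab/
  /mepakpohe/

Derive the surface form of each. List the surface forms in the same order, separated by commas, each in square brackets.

/sinifodzu/:
  (1) Final Vowel Raising: no change — [sinifodzu]
  (2) Intervocalic Voicing: [sinifodzu] → [sinivodzu]
  (3) Final Obstruent Devoicing: no change — [sinivodzu]
  (4) Regressive Voicing Assimilation: no change — [sinivodzu]
/upuyifab/:
  (1) Final Vowel Raising: no change — [upuyifab]
  (2) Intervocalic Voicing: [upuyifab] → [ubuyivab]
  (3) Final Obstruent Devoicing: [ubuyivab] → [ubuyivap]
  (4) Regressive Voicing Assimilation: no change — [ubuyivap]
/mepakpohe/:
  (1) Final Vowel Raising: [mepakpohe] → [mepakpohi]
  (2) Intervocalic Voicing: [mepakpohi] → [mebakpohi]
  (3) Final Obstruent Devoicing: no change — [mebakpohi]
  (4) Regressive Voicing Assimilation: no change — [mebakpohi]

[sinivodzu], [ubuyivap], [mebakpohi]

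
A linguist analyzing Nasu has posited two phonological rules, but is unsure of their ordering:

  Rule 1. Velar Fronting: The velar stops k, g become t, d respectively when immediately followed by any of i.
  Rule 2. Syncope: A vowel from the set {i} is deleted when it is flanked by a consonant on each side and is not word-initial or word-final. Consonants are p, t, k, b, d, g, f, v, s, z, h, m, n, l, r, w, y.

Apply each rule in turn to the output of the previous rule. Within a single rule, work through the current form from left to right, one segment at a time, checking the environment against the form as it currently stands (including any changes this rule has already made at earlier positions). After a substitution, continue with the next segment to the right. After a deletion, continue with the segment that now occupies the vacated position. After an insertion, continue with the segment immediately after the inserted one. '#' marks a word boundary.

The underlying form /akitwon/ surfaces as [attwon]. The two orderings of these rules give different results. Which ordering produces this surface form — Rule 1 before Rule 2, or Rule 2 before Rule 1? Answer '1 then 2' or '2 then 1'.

1 then 2

Order 1 then 2:
  1 Velar Fronting: [akitwon] → [atitwon]
  2 Syncope: [atitwon] → [attwon]
  result: [attwon]
Order 2 then 1:
  2 Syncope: [akitwon] → [aktwon]
  1 Velar Fronting: no change — [aktwon]
  result: [aktwon]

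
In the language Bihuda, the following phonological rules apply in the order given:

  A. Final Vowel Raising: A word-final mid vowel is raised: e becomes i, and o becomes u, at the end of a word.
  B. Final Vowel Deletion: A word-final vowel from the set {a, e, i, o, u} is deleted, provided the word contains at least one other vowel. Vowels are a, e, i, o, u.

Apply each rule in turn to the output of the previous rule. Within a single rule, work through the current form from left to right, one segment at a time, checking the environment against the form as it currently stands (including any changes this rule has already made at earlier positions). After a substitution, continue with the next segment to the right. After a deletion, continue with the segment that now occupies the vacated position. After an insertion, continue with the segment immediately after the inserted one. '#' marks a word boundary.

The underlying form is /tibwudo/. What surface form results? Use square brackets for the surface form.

[tibwud]

A Final Vowel Raising: [tibwudo] → [tibwudu]
B Final Vowel Deletion: [tibwudu] → [tibwud]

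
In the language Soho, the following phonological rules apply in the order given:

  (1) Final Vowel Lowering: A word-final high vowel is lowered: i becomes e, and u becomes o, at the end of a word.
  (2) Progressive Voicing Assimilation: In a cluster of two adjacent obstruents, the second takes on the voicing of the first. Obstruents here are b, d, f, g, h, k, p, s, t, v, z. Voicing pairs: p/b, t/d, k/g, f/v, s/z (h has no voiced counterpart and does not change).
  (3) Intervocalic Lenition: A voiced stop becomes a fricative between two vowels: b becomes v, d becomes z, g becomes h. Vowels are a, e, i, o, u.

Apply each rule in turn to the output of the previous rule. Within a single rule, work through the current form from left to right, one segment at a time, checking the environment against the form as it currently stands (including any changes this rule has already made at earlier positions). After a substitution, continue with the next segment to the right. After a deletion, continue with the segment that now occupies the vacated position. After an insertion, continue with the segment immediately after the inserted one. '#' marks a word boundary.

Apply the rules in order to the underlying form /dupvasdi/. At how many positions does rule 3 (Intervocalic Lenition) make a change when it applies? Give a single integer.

(1) Final Vowel Lowering: [dupvasdi] → [dupvasde]
(2) Progressive Voicing Assimilation: [dupvasde] → [dupfaste]
(3) Intervocalic Lenition: no change — [dupfaste]
Rule 3 changed 0 position(s).

0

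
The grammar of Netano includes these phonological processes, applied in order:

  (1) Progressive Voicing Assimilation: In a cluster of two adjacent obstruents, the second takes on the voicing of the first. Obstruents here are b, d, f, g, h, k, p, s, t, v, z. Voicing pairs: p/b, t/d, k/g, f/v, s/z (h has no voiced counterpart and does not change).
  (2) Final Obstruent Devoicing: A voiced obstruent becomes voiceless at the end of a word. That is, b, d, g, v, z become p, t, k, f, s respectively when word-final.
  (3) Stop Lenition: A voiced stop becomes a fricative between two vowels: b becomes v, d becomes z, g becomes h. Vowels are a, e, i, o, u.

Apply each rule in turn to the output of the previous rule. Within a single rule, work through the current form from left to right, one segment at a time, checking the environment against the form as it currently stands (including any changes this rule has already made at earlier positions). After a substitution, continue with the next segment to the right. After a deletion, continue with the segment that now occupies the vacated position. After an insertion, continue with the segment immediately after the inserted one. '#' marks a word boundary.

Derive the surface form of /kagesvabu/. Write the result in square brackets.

(1) Progressive Voicing Assimilation: [kagesvabu] → [kagesfabu]
(2) Final Obstruent Devoicing: no change — [kagesfabu]
(3) Stop Lenition: [kagesfabu] → [kahesfavu]

[kahesfavu]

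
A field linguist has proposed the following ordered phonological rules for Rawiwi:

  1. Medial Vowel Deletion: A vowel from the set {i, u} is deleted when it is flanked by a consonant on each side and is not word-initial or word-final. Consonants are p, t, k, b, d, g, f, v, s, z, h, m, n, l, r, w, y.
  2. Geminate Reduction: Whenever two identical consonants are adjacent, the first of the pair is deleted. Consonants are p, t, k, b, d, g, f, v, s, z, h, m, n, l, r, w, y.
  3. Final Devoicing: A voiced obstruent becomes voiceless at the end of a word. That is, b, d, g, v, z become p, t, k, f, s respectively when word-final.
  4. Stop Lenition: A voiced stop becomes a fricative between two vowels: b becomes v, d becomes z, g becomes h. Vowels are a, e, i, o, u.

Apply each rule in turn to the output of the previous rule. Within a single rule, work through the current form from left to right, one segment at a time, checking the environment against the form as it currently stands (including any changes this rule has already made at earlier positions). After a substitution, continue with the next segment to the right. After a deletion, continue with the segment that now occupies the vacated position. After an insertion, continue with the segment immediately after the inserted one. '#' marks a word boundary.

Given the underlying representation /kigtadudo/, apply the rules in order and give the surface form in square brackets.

1 Medial Vowel Deletion: [kigtadudo] → [kgtaddo]
2 Geminate Reduction: [kgtaddo] → [kgtado]
3 Final Devoicing: no change — [kgtado]
4 Stop Lenition: [kgtado] → [kgtazo]

[kgtazo]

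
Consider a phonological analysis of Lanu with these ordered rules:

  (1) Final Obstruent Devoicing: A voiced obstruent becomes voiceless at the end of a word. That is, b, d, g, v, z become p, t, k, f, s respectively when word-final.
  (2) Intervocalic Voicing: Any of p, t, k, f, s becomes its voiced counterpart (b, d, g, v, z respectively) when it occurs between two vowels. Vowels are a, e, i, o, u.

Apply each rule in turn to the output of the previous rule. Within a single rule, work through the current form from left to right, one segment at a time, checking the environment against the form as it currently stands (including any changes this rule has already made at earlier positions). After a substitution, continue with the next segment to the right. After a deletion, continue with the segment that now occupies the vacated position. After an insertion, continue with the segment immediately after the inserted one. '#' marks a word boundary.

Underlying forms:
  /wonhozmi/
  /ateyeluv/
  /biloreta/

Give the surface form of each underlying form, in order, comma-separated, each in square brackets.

[wonhozmi], [adeyeluf], [biloreda]

/wonhozmi/:
  (1) Final Obstruent Devoicing: no change — [wonhozmi]
  (2) Intervocalic Voicing: no change — [wonhozmi]
/ateyeluv/:
  (1) Final Obstruent Devoicing: [ateyeluv] → [ateyeluf]
  (2) Intervocalic Voicing: [ateyeluf] → [adeyeluf]
/biloreta/:
  (1) Final Obstruent Devoicing: no change — [biloreta]
  (2) Intervocalic Voicing: [biloreta] → [biloreda]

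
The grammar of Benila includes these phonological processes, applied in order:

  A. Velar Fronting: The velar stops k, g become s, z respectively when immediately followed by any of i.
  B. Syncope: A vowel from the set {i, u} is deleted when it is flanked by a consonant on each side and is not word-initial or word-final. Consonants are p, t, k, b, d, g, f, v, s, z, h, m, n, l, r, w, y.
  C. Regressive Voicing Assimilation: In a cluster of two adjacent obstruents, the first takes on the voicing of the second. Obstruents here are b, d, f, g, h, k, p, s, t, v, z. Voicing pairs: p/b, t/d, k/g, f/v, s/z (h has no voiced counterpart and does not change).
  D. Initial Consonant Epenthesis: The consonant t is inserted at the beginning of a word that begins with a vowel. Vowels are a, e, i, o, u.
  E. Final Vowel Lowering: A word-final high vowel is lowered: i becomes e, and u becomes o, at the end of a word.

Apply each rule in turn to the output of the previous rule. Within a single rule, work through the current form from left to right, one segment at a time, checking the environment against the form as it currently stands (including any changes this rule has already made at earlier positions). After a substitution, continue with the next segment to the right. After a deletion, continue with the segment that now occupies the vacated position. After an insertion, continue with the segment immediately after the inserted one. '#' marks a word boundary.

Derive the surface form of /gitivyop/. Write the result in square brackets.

[sdvyop]

A Velar Fronting: [gitivyop] → [zitivyop]
B Syncope: [zitivyop] → [ztvyop]
C Regressive Voicing Assimilation: [ztvyop] → [sdvyop]
D Initial Consonant Epenthesis: no change — [sdvyop]
E Final Vowel Lowering: no change — [sdvyop]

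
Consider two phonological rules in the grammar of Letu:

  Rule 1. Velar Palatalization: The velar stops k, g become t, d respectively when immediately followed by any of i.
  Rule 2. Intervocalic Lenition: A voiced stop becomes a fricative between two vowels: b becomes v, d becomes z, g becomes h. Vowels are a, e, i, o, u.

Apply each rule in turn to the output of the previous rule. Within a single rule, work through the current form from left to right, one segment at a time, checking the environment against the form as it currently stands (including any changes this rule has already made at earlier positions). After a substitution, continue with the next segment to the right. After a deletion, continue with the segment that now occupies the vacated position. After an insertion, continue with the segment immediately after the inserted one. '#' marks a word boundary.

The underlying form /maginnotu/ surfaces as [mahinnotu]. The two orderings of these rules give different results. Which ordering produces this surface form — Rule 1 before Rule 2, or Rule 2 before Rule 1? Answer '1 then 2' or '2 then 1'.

2 then 1

Order 1 then 2:
  1 Velar Palatalization: [maginnotu] → [madinnotu]
  2 Intervocalic Lenition: [madinnotu] → [mazinnotu]
  result: [mazinnotu]
Order 2 then 1:
  2 Intervocalic Lenition: [maginnotu] → [mahinnotu]
  1 Velar Palatalization: no change — [mahinnotu]
  result: [mahinnotu]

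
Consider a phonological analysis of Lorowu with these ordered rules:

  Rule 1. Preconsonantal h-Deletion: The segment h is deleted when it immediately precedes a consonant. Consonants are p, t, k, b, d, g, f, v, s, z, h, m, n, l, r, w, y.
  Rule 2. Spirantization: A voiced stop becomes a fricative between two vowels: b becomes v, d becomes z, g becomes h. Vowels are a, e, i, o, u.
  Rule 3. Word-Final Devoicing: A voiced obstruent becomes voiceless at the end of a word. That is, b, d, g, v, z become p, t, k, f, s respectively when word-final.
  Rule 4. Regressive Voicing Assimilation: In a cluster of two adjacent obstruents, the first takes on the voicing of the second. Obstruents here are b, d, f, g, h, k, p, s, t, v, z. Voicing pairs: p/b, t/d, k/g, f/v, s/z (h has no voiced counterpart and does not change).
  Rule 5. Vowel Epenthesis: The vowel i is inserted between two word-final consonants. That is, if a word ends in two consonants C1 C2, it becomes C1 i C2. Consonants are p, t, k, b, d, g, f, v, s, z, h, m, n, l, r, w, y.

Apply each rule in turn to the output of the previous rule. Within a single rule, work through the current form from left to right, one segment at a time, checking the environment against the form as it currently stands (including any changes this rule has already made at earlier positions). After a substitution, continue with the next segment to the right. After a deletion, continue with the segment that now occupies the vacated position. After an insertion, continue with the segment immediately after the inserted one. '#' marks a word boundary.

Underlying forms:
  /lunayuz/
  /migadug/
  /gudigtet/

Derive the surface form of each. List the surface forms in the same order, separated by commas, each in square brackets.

[lunayus], [mihazuk], [guziktet]

/lunayuz/:
  Rule 1 Preconsonantal h-Deletion: no change — [lunayuz]
  Rule 2 Spirantization: no change — [lunayuz]
  Rule 3 Word-Final Devoicing: [lunayuz] → [lunayus]
  Rule 4 Regressive Voicing Assimilation: no change — [lunayus]
  Rule 5 Vowel Epenthesis: no change — [lunayus]
/migadug/:
  Rule 1 Preconsonantal h-Deletion: no change — [migadug]
  Rule 2 Spirantization: [migadug] → [mihazug]
  Rule 3 Word-Final Devoicing: [mihazug] → [mihazuk]
  Rule 4 Regressive Voicing Assimilation: no change — [mihazuk]
  Rule 5 Vowel Epenthesis: no change — [mihazuk]
/gudigtet/:
  Rule 1 Preconsonantal h-Deletion: no change — [gudigtet]
  Rule 2 Spirantization: [gudigtet] → [guzigtet]
  Rule 3 Word-Final Devoicing: no change — [guzigtet]
  Rule 4 Regressive Voicing Assimilation: [guzigtet] → [guziktet]
  Rule 5 Vowel Epenthesis: no change — [guziktet]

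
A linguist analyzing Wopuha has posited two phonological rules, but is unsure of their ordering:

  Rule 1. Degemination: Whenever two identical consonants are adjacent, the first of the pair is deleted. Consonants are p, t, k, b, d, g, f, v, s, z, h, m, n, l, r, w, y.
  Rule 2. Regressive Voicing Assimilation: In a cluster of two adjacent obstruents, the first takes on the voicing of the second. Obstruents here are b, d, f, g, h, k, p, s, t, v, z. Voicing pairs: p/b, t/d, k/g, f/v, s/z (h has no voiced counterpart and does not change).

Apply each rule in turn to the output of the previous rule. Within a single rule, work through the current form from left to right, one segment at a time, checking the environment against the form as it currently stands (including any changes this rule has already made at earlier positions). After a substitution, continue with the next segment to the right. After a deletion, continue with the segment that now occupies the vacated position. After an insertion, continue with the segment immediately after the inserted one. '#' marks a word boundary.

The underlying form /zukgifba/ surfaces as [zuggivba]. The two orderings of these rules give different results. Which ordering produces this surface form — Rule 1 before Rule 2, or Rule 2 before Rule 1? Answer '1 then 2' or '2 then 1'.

Order 1 then 2:
  1 Degemination: no change — [zukgifba]
  2 Regressive Voicing Assimilation: [zukgifba] → [zuggivba]
  result: [zuggivba]
Order 2 then 1:
  2 Regressive Voicing Assimilation: [zukgifba] → [zuggivba]
  1 Degemination: [zuggivba] → [zugivba]
  result: [zugivba]

1 then 2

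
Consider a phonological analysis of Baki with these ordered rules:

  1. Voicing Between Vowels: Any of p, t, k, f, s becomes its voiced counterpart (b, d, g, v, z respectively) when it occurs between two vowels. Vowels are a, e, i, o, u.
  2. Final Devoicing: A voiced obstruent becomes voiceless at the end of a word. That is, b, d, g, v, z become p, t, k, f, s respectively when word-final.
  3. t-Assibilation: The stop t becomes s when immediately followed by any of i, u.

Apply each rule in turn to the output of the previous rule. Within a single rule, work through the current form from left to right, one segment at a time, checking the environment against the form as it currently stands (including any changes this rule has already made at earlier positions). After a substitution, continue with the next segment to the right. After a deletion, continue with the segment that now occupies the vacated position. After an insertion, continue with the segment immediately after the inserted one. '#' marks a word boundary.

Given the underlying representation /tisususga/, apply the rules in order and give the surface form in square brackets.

[sizuzusga]

1 Voicing Between Vowels: [tisususga] → [tizuzusga]
2 Final Devoicing: no change — [tizuzusga]
3 t-Assibilation: [tizuzusga] → [sizuzusga]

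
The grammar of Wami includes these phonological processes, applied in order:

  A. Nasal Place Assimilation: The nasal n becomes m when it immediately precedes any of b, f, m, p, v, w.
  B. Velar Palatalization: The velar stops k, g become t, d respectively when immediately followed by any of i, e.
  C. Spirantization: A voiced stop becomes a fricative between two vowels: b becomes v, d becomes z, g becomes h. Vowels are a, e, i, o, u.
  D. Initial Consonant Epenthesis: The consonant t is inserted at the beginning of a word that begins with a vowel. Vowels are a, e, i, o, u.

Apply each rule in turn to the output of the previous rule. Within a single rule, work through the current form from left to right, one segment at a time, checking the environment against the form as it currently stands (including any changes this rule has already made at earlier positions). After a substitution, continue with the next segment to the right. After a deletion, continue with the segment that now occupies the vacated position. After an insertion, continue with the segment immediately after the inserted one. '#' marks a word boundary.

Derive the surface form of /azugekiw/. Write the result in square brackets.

A Nasal Place Assimilation: no change — [azugekiw]
B Velar Palatalization: [azugekiw] → [azudetiw]
C Spirantization: [azudetiw] → [azuzetiw]
D Initial Consonant Epenthesis: [azuzetiw] → [tazuzetiw]

[tazuzetiw]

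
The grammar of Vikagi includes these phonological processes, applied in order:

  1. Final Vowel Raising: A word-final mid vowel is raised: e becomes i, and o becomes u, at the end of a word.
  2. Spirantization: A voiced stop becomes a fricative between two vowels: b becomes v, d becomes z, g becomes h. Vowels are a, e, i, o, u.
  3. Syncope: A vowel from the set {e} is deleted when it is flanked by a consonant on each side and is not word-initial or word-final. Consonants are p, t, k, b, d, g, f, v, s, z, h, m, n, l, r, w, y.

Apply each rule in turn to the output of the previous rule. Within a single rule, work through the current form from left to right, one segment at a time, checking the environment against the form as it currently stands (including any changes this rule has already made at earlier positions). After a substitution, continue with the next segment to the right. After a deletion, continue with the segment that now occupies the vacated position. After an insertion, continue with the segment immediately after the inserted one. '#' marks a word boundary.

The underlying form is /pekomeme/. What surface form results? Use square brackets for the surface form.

[pkommi]

1 Final Vowel Raising: [pekomeme] → [pekomemi]
2 Spirantization: no change — [pekomemi]
3 Syncope: [pekomemi] → [pkommi]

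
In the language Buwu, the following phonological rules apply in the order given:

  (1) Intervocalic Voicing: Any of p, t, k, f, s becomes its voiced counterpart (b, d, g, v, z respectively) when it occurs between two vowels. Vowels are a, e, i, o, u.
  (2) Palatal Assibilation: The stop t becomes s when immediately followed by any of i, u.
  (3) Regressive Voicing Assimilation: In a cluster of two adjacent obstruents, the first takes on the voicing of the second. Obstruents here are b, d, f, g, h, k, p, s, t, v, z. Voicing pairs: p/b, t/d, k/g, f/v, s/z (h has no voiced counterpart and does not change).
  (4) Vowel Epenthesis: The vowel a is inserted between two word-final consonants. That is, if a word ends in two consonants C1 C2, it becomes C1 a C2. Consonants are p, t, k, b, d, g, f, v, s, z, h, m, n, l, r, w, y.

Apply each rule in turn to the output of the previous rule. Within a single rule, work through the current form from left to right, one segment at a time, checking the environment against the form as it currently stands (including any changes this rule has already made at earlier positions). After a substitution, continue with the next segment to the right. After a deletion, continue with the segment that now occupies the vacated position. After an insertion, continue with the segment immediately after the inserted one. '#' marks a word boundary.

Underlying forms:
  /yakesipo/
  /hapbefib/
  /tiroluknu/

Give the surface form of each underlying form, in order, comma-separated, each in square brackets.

[yagezibo], [habbevib], [siroluknu]

/yakesipo/:
  (1) Intervocalic Voicing: [yakesipo] → [yagezibo]
  (2) Palatal Assibilation: no change — [yagezibo]
  (3) Regressive Voicing Assimilation: no change — [yagezibo]
  (4) Vowel Epenthesis: no change — [yagezibo]
/hapbefib/:
  (1) Intervocalic Voicing: [hapbefib] → [hapbevib]
  (2) Palatal Assibilation: no change — [hapbevib]
  (3) Regressive Voicing Assimilation: [hapbevib] → [habbevib]
  (4) Vowel Epenthesis: no change — [habbevib]
/tiroluknu/:
  (1) Intervocalic Voicing: no change — [tiroluknu]
  (2) Palatal Assibilation: [tiroluknu] → [siroluknu]
  (3) Regressive Voicing Assimilation: no change — [siroluknu]
  (4) Vowel Epenthesis: no change — [siroluknu]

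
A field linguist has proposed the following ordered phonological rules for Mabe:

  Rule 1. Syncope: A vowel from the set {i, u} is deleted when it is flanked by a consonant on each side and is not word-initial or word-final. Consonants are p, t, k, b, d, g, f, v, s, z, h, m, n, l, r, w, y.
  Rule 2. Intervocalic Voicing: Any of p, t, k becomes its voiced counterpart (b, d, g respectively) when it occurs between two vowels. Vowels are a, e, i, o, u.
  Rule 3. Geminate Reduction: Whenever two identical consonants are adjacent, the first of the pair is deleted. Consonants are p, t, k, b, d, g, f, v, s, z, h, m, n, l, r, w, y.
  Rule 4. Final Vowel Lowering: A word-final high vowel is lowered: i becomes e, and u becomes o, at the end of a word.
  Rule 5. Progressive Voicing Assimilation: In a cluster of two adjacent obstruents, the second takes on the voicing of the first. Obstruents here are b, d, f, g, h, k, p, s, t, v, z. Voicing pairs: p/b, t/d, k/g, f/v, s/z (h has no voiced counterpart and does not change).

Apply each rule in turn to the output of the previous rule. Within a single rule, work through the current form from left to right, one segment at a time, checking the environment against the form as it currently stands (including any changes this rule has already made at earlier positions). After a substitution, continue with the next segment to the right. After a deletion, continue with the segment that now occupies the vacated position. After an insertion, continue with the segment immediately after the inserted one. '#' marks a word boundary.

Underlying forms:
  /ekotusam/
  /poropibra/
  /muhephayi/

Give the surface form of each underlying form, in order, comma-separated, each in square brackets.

/ekotusam/:
  Rule 1 Syncope: [ekotusam] → [ekotsam]
  Rule 2 Intervocalic Voicing: [ekotsam] → [egotsam]
  Rule 3 Geminate Reduction: no change — [egotsam]
  Rule 4 Final Vowel Lowering: no change — [egotsam]
  Rule 5 Progressive Voicing Assimilation: no change — [egotsam]
/poropibra/:
  Rule 1 Syncope: [poropibra] → [poropbra]
  Rule 2 Intervocalic Voicing: no change — [poropbra]
  Rule 3 Geminate Reduction: no change — [poropbra]
  Rule 4 Final Vowel Lowering: no change — [poropbra]
  Rule 5 Progressive Voicing Assimilation: [poropbra] → [poroppra]
/muhephayi/:
  Rule 1 Syncope: [muhephayi] → [mhephayi]
  Rule 2 Intervocalic Voicing: no change — [mhephayi]
  Rule 3 Geminate Reduction: no change — [mhephayi]
  Rule 4 Final Vowel Lowering: [mhephayi] → [mhephaye]
  Rule 5 Progressive Voicing Assimilation: no change — [mhephaye]

[egotsam], [poroppra], [mhephaye]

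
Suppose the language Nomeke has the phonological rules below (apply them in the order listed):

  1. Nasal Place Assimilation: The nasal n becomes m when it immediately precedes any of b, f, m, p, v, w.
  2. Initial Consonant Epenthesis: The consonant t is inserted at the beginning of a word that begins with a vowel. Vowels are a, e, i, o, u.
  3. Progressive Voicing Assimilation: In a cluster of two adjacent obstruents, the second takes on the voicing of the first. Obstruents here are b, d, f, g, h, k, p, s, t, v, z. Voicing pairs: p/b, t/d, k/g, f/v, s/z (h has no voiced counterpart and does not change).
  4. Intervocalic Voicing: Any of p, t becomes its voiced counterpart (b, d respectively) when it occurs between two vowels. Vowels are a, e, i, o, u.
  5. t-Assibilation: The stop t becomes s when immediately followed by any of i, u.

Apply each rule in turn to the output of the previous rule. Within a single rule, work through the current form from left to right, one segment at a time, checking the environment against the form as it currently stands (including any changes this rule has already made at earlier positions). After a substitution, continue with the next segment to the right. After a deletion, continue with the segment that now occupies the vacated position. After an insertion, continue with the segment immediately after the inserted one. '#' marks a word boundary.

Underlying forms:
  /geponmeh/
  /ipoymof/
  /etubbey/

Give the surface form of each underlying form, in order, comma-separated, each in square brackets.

[gebommeh], [siboymof], [tedubbey]

/geponmeh/:
  1 Nasal Place Assimilation: [geponmeh] → [gepommeh]
  2 Initial Consonant Epenthesis: no change — [gepommeh]
  3 Progressive Voicing Assimilation: no change — [gepommeh]
  4 Intervocalic Voicing: [gepommeh] → [gebommeh]
  5 t-Assibilation: no change — [gebommeh]
/ipoymof/:
  1 Nasal Place Assimilation: no change — [ipoymof]
  2 Initial Consonant Epenthesis: [ipoymof] → [tipoymof]
  3 Progressive Voicing Assimilation: no change — [tipoymof]
  4 Intervocalic Voicing: [tipoymof] → [tiboymof]
  5 t-Assibilation: [tiboymof] → [siboymof]
/etubbey/:
  1 Nasal Place Assimilation: no change — [etubbey]
  2 Initial Consonant Epenthesis: [etubbey] → [tetubbey]
  3 Progressive Voicing Assimilation: no change — [tetubbey]
  4 Intervocalic Voicing: [tetubbey] → [tedubbey]
  5 t-Assibilation: no change — [tedubbey]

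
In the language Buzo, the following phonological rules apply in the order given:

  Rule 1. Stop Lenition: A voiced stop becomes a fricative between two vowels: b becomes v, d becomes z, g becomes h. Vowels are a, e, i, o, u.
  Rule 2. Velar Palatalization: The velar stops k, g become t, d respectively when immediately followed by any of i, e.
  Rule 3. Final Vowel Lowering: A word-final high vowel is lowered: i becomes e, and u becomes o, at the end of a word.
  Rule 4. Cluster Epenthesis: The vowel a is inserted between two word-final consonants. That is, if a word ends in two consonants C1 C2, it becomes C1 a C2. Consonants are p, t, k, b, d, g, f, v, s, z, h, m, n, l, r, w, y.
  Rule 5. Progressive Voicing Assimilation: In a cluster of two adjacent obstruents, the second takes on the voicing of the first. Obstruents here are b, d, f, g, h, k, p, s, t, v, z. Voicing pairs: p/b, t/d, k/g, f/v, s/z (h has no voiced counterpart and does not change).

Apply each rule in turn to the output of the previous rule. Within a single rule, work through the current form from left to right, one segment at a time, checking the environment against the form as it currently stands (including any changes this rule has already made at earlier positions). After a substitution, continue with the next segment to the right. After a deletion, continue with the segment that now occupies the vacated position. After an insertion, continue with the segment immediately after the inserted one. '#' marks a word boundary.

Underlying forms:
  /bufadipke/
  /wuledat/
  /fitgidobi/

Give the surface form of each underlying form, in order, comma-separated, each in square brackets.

/bufadipke/:
  Rule 1 Stop Lenition: [bufadipke] → [bufazipke]
  Rule 2 Velar Palatalization: [bufazipke] → [bufazipte]
  Rule 3 Final Vowel Lowering: no change — [bufazipte]
  Rule 4 Cluster Epenthesis: no change — [bufazipte]
  Rule 5 Progressive Voicing Assimilation: no change — [bufazipte]
/wuledat/:
  Rule 1 Stop Lenition: [wuledat] → [wulezat]
  Rule 2 Velar Palatalization: no change — [wulezat]
  Rule 3 Final Vowel Lowering: no change — [wulezat]
  Rule 4 Cluster Epenthesis: no change — [wulezat]
  Rule 5 Progressive Voicing Assimilation: no change — [wulezat]
/fitgidobi/:
  Rule 1 Stop Lenition: [fitgidobi] → [fitgizovi]
  Rule 2 Velar Palatalization: [fitgizovi] → [fitdizovi]
  Rule 3 Final Vowel Lowering: [fitdizovi] → [fitdizove]
  Rule 4 Cluster Epenthesis: no change — [fitdizove]
  Rule 5 Progressive Voicing Assimilation: [fitdizove] → [fittizove]

[bufazipte], [wulezat], [fittizove]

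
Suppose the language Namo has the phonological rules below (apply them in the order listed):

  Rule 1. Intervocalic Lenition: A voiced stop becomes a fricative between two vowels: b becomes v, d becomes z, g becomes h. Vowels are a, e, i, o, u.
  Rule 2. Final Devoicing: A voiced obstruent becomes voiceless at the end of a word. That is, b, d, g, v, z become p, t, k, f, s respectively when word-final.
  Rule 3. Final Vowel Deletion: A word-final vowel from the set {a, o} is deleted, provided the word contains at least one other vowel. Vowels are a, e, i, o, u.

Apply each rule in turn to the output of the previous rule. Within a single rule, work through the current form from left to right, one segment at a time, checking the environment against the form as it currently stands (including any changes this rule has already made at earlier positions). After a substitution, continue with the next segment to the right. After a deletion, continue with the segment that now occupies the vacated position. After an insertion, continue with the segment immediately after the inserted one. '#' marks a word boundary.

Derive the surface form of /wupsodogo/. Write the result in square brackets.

Rule 1 Intervocalic Lenition: [wupsodogo] → [wupsozoho]
Rule 2 Final Devoicing: no change — [wupsozoho]
Rule 3 Final Vowel Deletion: [wupsozoho] → [wupsozoh]

[wupsozoh]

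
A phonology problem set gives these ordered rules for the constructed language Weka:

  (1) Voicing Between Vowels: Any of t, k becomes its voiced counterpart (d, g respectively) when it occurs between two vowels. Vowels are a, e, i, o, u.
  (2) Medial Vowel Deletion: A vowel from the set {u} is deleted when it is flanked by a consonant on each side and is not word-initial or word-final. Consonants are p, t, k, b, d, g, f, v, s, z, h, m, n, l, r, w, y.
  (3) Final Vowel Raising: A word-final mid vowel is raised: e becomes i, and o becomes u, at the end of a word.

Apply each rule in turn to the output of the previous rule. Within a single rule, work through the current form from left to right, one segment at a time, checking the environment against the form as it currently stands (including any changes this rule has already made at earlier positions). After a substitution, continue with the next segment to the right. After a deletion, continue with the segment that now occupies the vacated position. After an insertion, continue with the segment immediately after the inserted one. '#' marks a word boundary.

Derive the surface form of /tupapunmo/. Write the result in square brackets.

[tpapnmu]

(1) Voicing Between Vowels: no change — [tupapunmo]
(2) Medial Vowel Deletion: [tupapunmo] → [tpapnmo]
(3) Final Vowel Raising: [tpapnmo] → [tpapnmu]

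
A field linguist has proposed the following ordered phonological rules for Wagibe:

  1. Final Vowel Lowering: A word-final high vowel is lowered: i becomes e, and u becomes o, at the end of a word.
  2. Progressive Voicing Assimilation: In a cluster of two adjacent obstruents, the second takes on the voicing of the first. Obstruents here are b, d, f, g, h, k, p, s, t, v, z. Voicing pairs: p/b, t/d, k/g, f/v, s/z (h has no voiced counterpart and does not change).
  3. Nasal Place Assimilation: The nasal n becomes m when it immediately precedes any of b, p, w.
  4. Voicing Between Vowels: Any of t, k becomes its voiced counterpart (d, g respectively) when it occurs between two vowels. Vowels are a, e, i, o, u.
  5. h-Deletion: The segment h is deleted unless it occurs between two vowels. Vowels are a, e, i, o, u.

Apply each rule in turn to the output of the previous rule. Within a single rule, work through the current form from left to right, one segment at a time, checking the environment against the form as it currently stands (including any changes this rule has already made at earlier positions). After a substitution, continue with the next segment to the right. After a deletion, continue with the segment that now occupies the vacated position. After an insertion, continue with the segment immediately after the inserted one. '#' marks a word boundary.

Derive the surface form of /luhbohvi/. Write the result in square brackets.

[lupofe]

1 Final Vowel Lowering: [luhbohvi] → [luhbohve]
2 Progressive Voicing Assimilation: [luhbohve] → [luhpohfe]
3 Nasal Place Assimilation: no change — [luhpohfe]
4 Voicing Between Vowels: no change — [luhpohfe]
5 h-Deletion: [luhpohfe] → [lupofe]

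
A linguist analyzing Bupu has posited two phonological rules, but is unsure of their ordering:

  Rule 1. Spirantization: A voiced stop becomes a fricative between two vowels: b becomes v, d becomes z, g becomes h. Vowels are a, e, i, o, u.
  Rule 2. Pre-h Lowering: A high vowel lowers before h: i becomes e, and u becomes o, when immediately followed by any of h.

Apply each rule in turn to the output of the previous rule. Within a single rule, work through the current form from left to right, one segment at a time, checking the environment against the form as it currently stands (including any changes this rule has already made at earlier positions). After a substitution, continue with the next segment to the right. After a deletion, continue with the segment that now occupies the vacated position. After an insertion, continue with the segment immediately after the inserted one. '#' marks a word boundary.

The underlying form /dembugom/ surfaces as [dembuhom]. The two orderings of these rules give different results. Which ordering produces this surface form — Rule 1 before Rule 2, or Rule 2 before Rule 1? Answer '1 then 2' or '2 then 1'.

2 then 1

Order 1 then 2:
  1 Spirantization: [dembugom] → [dembuhom]
  2 Pre-h Lowering: [dembuhom] → [dembohom]
  result: [dembohom]
Order 2 then 1:
  2 Pre-h Lowering: no change — [dembugom]
  1 Spirantization: [dembugom] → [dembuhom]
  result: [dembuhom]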